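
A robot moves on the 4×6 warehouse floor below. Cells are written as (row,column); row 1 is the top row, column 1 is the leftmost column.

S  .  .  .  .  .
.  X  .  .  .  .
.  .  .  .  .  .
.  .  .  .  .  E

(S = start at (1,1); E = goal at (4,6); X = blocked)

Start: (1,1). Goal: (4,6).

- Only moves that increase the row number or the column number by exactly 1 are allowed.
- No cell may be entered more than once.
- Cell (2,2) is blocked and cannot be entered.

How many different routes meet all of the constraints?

A right/down-only route from (1,1) to (4,6) makes exactly 3 down-moves and 5 right-moves in some order.
With no other constraints that would be C(8,3) = 56 routes.
Subtract routes through each blocked cell (inclusion–exclusion for overlaps): − through (2,2): 30 → 26.
That gives 26 routes.

26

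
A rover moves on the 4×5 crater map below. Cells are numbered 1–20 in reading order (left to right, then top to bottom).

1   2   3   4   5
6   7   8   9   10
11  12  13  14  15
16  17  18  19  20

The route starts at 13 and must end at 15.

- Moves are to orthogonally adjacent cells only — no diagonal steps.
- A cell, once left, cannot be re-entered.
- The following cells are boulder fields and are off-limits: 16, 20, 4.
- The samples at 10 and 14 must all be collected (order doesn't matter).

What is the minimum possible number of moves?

Any route passes through 10 and 14 in some order between 13 and 15. Summing Manhattan distances along each leg and taking the cheapest ordering (13 → 14 → 10 → 15) gives a lower bound of 1 + 2 + 1 = 4 moves.
A route of 4 moves achieves this: 13 → 14 → 9 → 10 → 15.
Since 4 matches the lower bound, it is optimal.

4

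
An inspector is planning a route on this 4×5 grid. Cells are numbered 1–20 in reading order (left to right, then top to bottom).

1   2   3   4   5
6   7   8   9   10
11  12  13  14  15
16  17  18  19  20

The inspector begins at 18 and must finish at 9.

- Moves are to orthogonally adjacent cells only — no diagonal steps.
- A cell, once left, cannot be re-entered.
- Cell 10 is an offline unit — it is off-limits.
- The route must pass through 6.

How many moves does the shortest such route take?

7

Any route passes through 6 somewhere between 18 and 9. Summing Manhattan distances along the two legs (18 → 6 → 9) gives a lower bound of 4 + 3 = 7 moves.
A route of 7 moves achieves this: 18 → 13 → 12 → 11 → 6 → 7 → 8 → 9.
Since 7 matches the lower bound, it is optimal.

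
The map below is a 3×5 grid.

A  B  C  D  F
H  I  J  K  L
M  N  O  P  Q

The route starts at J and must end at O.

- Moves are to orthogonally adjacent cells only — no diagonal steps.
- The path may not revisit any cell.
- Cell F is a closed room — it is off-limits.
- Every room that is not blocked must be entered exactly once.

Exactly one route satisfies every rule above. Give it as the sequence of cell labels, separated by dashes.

J - I - N - M - H - A - B - C - D - K - L - Q - P - O

Need to visit all 14 open cells exactly once, starting at J and ending at O.
Cell M has only two open neighbours (H and N), so the path must pass straight through it: one of those is the cell it's entered from and the other is where it exits.
Route from J: left 1 to I, down 1 to N, left 1 to M, up 2 to A, right 3 to D, down 1 to K, right 1 to L, down 1 to Q, left 2 to O — 13 moves in all.
Check: all 14 open cells covered.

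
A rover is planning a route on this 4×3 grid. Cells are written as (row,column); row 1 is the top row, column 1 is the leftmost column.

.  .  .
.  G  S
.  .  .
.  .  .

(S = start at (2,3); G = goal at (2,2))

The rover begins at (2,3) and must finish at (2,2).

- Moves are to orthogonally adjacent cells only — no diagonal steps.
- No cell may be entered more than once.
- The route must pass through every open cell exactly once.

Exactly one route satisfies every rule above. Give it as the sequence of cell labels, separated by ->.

Need to visit all 12 open cells exactly once, starting at (2,3) and ending at (2,2).
Cell (1,1) has only two open neighbours ((2,1) and (1,2)), so the path must pass straight through it: one of those is the cell it's entered from and the other is where it exits.
Route from (2,3): up to (1,3), 2× left (reaching (1,1)), 3× down (reaching (4,1)), 2× right (reaching (4,3)), up to (3,3), left to (3,2), up to (2,2) — 11 moves in all.
Check: all 12 open cells covered.

(2,3) -> (1,3) -> (1,2) -> (1,1) -> (2,1) -> (3,1) -> (4,1) -> (4,2) -> (4,3) -> (3,3) -> (3,2) -> (2,2)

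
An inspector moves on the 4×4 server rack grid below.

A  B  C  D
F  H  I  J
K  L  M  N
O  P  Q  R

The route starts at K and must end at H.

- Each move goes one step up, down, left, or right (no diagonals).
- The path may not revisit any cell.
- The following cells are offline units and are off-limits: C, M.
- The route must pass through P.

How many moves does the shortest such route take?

Any route passes through P somewhere between K and H. Summing Manhattan distances along the two legs (K → P → H) gives a lower bound of 2 + 2 = 4 moves.
A route of 4 moves achieves this: K → O → P → L → H.
Since 4 matches the lower bound, it is optimal.

4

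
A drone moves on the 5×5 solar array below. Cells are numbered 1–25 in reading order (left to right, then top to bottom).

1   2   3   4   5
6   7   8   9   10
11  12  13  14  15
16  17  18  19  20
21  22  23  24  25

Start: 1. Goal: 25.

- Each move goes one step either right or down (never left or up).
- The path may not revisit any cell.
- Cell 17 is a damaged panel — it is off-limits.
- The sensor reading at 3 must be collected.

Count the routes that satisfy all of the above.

A right/down-only route from 1 to 25 makes exactly 4 down-moves and 4 right-moves in some order.
With no other constraints that would be C(8,4) = 70 routes.
Split at 3 and multiply the segment counts (each segment already excludes blocked cells): 1→3: 1; 3→25: 15; product = 15.
That gives 15 routes.

15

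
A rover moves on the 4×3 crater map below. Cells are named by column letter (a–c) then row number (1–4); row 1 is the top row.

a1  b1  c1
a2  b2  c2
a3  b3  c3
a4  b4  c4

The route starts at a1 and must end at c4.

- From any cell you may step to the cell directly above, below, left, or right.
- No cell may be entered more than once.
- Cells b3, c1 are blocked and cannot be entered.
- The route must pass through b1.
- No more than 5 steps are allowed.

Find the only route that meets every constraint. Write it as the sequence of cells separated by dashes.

a1 - b1 - b2 - c2 - c3 - c4

Any route must reach b1 and still end at c4 within 5 moves, so the order of the required stops is forced.
Route from a1: right 1 to b1, down 1 to b2, right 1 to c2, down 2 to c4 — 5 moves in all.
Check: all required cells visited; 5 ≤ 5 moves.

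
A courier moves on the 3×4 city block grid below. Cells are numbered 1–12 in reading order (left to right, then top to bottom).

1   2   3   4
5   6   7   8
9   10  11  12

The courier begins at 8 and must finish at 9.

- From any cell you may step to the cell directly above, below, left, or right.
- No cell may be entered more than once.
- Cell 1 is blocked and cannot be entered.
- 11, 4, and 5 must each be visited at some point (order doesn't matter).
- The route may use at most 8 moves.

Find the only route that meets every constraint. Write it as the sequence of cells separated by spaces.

8 4 3 7 11 10 6 5 9

Any route must reach 11, 4, and 5 and still end at 9 within 8 moves, so the order of the required stops is forced.
Route from 8: up 1 to 4, left 1 to 3, down 2 to 11, left 1 to 10, up 1 to 6, left 1 to 5, down 1 to 9 — 8 moves in all.
Check: all required cells visited; 8 ≤ 8 moves.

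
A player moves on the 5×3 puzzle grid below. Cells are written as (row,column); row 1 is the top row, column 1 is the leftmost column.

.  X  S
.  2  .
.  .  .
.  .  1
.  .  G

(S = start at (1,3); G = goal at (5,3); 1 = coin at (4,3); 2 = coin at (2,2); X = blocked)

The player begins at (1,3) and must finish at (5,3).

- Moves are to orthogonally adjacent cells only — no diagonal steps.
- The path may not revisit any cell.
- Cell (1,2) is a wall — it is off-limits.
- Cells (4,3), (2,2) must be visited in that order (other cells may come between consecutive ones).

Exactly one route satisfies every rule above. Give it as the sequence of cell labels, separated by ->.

The waypoints must appear in the order (4,3), (2,2), with no cell reused.
Route from (1,3): 3× down (reaching (4,3)), left to (4,2), 2× up (reaching (2,2)), left to (2,1), 3× down (reaching (5,1)), 2× right (reaching (5,3)) — 12 moves in all.
Check: order respected (1 at step 3, 2 at step 6).

(1,3) -> (2,3) -> (3,3) -> (4,3) -> (4,2) -> (3,2) -> (2,2) -> (2,1) -> (3,1) -> (4,1) -> (5,1) -> (5,2) -> (5,3)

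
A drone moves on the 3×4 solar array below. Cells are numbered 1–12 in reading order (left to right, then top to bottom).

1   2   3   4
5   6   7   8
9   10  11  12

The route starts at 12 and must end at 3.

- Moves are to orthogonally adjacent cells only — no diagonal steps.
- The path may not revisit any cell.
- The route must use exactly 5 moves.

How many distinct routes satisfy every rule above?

5

Need simple routes of exactly 5 moves from 12 to 3 (Manhattan distance 3, so 1 moves are spent on a detour and 1 undoing it).
Enumerating: 12 8 7 6 2 3 | 12 11 7 6 2 3 | 12 11 7 8 4 3 | 12 11 10 6 2 3 | 12 11 10 6 7 3.
That gives 5 routes.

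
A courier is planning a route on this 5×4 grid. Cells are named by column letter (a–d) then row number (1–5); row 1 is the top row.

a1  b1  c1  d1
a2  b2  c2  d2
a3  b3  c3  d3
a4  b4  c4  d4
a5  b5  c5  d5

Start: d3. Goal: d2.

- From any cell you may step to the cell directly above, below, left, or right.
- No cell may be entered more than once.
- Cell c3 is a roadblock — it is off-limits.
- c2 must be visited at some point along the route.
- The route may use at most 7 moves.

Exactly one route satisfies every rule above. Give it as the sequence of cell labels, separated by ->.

Any route must reach c2 and still end at d2 within 7 moves, so the order of the required stops is forced.
Route from d3: down 1 to d4, left 2 to b4, up 2 to b2, right 2 to d2 — 7 moves in all.
Check: all required cells visited; 7 ≤ 7 moves.

d3 -> d4 -> c4 -> b4 -> b3 -> b2 -> c2 -> d2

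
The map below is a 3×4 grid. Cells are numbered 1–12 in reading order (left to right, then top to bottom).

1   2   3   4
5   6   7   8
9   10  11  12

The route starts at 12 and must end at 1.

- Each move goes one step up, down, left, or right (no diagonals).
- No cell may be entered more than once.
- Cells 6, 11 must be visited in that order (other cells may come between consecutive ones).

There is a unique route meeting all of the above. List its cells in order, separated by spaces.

The waypoints must appear in the order 6, 11, with no cell reused.
Route from 12: 2× up (reaching 4), 2× left (reaching 2), down to 6, right to 7, down to 11, 2× left (reaching 9), 2× up (reaching 1) — 11 moves in all.
Check: order respected (6 at step 5, 11 at step 7).

12 8 4 3 2 6 7 11 10 9 5 1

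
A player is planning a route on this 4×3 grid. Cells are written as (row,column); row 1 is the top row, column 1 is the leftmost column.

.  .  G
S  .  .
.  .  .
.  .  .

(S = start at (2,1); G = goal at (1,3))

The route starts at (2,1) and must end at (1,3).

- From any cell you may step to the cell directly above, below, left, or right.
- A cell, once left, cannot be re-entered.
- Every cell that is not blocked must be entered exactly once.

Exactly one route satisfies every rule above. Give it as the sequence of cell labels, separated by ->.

(2,1) -> (1,1) -> (1,2) -> (2,2) -> (3,2) -> (3,1) -> (4,1) -> (4,2) -> (4,3) -> (3,3) -> (2,3) -> (1,3)

Need to visit all 12 open cells exactly once, starting at (2,1) and ending at (1,3).
Cell (4,3) has only two open neighbours ((3,3) and (4,2)), so the path must pass straight through it: one of those is the cell it's entered from and the other is where it exits.
Route from (2,1): up 1 to (1,1), right 1 to (1,2), down 2 to (3,2), left 1 to (3,1), down 1 to (4,1), right 2 to (4,3), up 3 to (1,3) — 11 moves in all.
Check: all 12 open cells covered.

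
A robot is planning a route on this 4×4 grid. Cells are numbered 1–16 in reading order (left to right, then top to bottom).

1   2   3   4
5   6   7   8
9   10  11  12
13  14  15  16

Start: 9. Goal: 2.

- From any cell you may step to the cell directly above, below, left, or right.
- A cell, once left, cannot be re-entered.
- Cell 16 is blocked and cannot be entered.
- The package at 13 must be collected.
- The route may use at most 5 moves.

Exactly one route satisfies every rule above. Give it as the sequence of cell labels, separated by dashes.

9 - 13 - 14 - 10 - 6 - 2

The 5-move cap with required stops at 13 leaves no slack for detours.
Route from 9: down to 13, right to 14, 3× up (reaching 2) — 5 moves in all.
Check: all required cells visited; 5 ≤ 5 moves.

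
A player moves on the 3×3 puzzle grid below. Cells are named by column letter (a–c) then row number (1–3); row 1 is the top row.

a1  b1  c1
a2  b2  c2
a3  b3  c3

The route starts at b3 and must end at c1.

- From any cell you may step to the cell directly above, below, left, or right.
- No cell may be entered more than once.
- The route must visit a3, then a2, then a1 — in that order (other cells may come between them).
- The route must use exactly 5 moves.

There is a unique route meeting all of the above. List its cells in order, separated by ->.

The waypoints must appear in the order a3, a2, a1, with no cell reused.
Route from b3: left to a3, 2× up (reaching a1), 2× right (reaching c1) — 5 moves in all.
Check: order respected (a3 at step 1, a2 at step 2, a1 at step 3); 5 moves as required.

b3 -> a3 -> a2 -> a1 -> b1 -> c1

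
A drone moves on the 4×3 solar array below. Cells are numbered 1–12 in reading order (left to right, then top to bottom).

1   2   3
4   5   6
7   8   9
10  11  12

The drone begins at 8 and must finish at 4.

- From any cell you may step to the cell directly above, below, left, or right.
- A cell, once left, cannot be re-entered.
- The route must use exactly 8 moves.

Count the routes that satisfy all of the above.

Need simple routes of exactly 8 moves from 8 to 4 (Manhattan distance 2, so 3 moves are spent on a detour and 3 undoing it).
Enumerating: 8 5 6 9 12 11 10 7 4 | 8 11 12 9 6 3 2 5 4 | 8 11 12 9 6 3 2 1 4 | 8 11 12 9 6 5 2 1 4 | 8 7 10 11 12 9 6 5 4.
That gives 5 routes.

5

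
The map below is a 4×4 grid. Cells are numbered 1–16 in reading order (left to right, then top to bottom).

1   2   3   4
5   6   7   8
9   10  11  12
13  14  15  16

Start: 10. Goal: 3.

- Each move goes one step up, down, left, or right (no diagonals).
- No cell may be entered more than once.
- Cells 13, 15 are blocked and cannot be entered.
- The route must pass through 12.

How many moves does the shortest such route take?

5

Any route passes through 12 somewhere between 10 and 3. Summing Manhattan distances along the two legs (10 → 12 → 3) gives a lower bound of 2 + 3 = 5 moves.
A route of 5 moves achieves this: 10 → 11 → 12 → 8 → 4 → 3.
Since 5 matches the lower bound, it is optimal.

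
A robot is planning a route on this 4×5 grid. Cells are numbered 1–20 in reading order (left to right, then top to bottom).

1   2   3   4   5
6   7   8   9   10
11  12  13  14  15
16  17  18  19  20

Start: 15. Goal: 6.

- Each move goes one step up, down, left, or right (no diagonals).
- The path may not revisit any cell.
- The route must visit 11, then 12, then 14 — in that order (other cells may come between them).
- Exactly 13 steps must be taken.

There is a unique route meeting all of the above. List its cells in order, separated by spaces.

The waypoints must appear in the order 11, 12, 14, with no cell reused.
Route from 15: down to 20, 4× left (reaching 16), up to 11, 3× right (reaching 14), up to 9, 3× left (reaching 6) — 13 moves in all.
Check: order respected (11 at step 6, 12 at step 7, 14 at step 9); 13 moves as required.

15 20 19 18 17 16 11 12 13 14 9 8 7 6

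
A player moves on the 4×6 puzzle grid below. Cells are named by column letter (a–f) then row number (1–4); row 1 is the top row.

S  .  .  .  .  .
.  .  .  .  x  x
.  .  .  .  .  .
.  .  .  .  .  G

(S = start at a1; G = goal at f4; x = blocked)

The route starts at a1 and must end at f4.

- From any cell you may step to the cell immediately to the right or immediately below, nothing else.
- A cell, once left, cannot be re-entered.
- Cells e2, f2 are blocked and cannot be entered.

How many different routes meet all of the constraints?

40

A right/down-only route from a1 to f4 makes exactly 3 down-moves and 5 right-moves in some order.
With no other constraints that would be C(8,3) = 56 routes.
Subtract routes through each blocked cell (inclusion–exclusion for overlaps): − through e2: 15 − through f2: 6 + through e2&f2: 5 → 40.
That gives 40 routes.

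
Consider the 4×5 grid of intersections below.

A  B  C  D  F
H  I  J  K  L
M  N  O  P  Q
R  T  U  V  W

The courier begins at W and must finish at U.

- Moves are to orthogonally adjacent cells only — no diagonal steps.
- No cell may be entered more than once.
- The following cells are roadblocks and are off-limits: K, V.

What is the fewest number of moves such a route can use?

4

The Manhattan distance from W to U is |4−4| + |5−3| = 2, so at least 2 moves are needed.
That bound ignores the blocked cells. Measuring each leg by the fewest moves that actually steer around them (W→U: 4) raises the lower bound to 4.
A route of 4 moves exists: W → Q → P → O → U.
Since 4 matches that lower bound, it is optimal.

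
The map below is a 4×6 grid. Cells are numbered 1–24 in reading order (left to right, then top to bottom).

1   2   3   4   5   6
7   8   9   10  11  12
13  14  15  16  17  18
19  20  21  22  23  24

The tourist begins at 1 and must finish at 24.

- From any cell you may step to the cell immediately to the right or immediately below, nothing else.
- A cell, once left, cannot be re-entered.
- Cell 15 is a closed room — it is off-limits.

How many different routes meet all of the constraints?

32

A right/down-only route from 1 to 24 makes exactly 3 down-moves and 5 right-moves in some order.
With no other constraints that would be C(8,3) = 56 routes.
Subtract routes through each blocked cell (inclusion–exclusion for overlaps): − through 15: 24 → 32.
That gives 32 routes.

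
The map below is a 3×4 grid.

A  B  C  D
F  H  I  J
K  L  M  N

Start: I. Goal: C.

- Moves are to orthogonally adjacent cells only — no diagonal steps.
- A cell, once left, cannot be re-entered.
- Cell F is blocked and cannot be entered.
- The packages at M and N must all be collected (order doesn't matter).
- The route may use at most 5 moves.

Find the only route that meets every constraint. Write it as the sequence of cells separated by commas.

I, M, N, J, D, C

The 5-move cap with required stops at M, N leaves no slack for detours.
Route from I: down to M, right to N, 2× up (reaching D), left to C — 5 moves in all.
Check: all required cells visited; 5 ≤ 5 moves.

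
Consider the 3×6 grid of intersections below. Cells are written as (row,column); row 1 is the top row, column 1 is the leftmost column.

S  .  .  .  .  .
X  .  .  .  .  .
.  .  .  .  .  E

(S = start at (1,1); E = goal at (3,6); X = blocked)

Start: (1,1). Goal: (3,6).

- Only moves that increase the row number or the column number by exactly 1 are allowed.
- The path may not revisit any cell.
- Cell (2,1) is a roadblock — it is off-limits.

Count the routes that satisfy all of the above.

A right/down-only route from (1,1) to (3,6) makes exactly 2 down-moves and 5 right-moves in some order.
With no other constraints that would be C(7,2) = 21 routes.
Subtract routes through each blocked cell (inclusion–exclusion for overlaps): − through (2,1): 6 → 15.
That gives 15 routes.

15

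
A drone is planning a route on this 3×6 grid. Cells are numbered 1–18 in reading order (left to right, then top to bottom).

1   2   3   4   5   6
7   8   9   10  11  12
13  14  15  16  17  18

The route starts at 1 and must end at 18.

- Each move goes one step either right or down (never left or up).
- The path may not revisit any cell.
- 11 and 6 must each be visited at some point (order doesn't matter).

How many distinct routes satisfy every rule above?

A right/down-only route from 1 to 18 makes exactly 2 down-moves and 5 right-moves in some order.
With no other constraints that would be C(7,2) = 21 routes.
11 is below but to the left of 6: going 6 → 11 would need a leftward move and 11 → 6 an upward move, so no right/down-only route can visit both required cells.
No route satisfies every constraint, so the count is 0.

0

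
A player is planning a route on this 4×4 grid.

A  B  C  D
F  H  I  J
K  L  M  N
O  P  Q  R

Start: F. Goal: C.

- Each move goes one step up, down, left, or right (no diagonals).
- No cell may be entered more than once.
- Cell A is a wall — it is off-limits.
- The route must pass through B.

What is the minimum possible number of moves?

Any route passes through B somewhere between F and C. Summing Manhattan distances along the two legs (F → B → C) gives a lower bound of 2 + 1 = 3 moves.
A route of 3 moves achieves this: F → H → B → C.
Since 3 matches the lower bound, it is optimal.

3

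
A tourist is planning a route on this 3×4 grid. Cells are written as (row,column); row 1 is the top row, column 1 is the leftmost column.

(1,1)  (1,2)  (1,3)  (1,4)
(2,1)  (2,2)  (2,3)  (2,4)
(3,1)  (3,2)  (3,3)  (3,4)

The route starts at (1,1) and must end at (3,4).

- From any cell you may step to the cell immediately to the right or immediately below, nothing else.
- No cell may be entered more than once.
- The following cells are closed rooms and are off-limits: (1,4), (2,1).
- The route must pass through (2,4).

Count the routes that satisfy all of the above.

2

A right/down-only route from (1,1) to (3,4) makes exactly 2 down-moves and 3 right-moves in some order.
With no other constraints that would be C(5,2) = 10 routes.
Split at (2,4) and multiply the segment counts (each segment already excludes blocked cells): (1,1)→(2,4): 2; (2,4)→(3,4): 1; product = 2.
That gives 2 routes.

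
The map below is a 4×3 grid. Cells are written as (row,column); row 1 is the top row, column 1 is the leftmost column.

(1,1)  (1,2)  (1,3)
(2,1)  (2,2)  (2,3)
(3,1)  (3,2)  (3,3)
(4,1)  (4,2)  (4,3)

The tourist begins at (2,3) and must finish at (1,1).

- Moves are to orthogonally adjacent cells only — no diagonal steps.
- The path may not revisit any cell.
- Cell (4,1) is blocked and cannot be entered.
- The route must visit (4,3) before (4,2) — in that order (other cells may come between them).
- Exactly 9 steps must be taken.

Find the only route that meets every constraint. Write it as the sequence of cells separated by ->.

The waypoints must appear in the order (4,3), (4,2), with no cell reused.
Route from (2,3): down 2 to (4,3), left 1 to (4,2), up 1 to (3,2), left 1 to (3,1), up 1 to (2,1), right 1 to (2,2), up 1 to (1,2), left 1 to (1,1) — 9 moves in all.
Check: order respected ((4,3) at step 2, (4,2) at step 3); 9 moves as required.

(2,3) -> (3,3) -> (4,3) -> (4,2) -> (3,2) -> (3,1) -> (2,1) -> (2,2) -> (1,2) -> (1,1)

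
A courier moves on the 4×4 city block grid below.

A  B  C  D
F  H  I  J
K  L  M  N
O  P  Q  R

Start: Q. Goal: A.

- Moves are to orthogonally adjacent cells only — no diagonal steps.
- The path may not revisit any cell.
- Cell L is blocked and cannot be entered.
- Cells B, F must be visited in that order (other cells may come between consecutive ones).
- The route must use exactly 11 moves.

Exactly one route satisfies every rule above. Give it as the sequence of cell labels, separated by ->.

The waypoints must appear in the order B, F, with no cell reused.
Route from Q: right 1 to R, up 1 to N, left 1 to M, up 1 to I, right 1 to J, up 1 to D, left 2 to B, down 1 to H, left 1 to F, up 1 to A — 11 moves in all.
Check: order respected (B at step 8, F at step 10); 11 moves as required.

Q -> R -> N -> M -> I -> J -> D -> C -> B -> H -> F -> A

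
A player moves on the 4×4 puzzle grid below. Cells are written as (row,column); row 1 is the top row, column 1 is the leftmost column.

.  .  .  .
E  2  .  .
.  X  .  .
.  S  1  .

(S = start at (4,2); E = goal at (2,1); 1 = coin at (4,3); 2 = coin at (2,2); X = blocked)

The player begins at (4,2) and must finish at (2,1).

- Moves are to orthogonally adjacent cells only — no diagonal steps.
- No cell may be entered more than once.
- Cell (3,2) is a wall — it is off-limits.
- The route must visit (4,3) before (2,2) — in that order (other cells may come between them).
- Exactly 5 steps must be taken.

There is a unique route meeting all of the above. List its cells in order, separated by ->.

(4,2) -> (4,3) -> (3,3) -> (2,3) -> (2,2) -> (2,1)

The waypoints must appear in the order (4,3), (2,2), with no cell reused.
Route from (4,2): right to (4,3), 2× up (reaching (2,3)), 2× left (reaching (2,1)) — 5 moves in all.
Check: order respected (1 at step 1, 2 at step 4); 5 moves as required.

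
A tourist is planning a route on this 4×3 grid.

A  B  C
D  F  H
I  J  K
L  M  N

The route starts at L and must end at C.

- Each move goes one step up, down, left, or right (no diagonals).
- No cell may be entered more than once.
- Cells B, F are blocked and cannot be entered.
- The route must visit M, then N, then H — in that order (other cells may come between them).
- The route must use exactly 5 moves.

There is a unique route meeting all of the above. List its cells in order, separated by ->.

L -> M -> N -> K -> H -> C

The waypoints must appear in the order M, N, H, with no cell reused.
Route from L: right 2 to N, up 3 to C — 5 moves in all.
Check: order respected (M at step 1, N at step 2, H at step 4); 5 moves as required.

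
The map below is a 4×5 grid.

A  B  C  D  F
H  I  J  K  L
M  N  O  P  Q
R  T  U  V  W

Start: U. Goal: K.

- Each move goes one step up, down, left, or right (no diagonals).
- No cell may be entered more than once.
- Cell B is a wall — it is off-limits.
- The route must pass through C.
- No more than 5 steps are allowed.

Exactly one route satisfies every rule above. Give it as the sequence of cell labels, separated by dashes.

U - O - J - C - D - K

The 5-move cap with required stops at C leaves no slack for detours.
Route from U: 3× up (reaching C), right to D, down to K — 5 moves in all.
Check: all required cells visited; 5 ≤ 5 moves.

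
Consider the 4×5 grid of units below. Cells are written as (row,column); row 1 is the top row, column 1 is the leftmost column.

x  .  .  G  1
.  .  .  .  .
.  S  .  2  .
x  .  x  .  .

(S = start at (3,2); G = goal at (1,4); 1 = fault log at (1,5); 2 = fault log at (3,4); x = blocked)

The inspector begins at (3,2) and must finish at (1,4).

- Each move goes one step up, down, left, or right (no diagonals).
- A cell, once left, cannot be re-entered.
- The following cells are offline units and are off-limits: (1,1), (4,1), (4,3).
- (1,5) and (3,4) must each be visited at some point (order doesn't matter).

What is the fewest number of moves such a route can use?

Any route passes through (1,5) and (3,4) in some order between (3,2) and (1,4). Summing Manhattan distances along each leg and taking the cheapest ordering ((3,2) → (3,4) → (1,5) → (1,4)) gives a lower bound of 2 + 3 + 1 = 6 moves.
A route of 6 moves achieves this: (3,2) → (3,3) → (3,4) → (2,4) → (2,5) → (1,5) → (1,4).
Since 6 matches the lower bound, it is optimal.

6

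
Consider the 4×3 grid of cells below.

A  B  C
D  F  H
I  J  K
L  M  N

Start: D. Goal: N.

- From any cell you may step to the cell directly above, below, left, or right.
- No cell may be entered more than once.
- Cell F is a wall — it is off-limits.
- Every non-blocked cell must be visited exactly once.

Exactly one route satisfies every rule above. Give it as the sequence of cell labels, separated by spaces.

D A B C H K J I L M N

Need to visit all 11 open cells exactly once, starting at D and ending at N.
Cell L has only two open neighbours (I and M), so the path must pass straight through it: one of those is the cell it's entered from and the other is where it exits.
Route from D: up to A, 2× right (reaching C), 2× down (reaching K), 2× left (reaching I), down to L, 2× right (reaching N) — 10 moves in all.
Check: all 11 open cells covered.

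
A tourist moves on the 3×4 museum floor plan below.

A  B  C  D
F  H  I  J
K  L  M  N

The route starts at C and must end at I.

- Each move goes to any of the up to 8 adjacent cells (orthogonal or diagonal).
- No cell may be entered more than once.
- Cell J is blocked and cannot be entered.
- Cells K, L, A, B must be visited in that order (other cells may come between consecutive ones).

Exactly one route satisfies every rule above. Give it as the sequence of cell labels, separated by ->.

The waypoints must appear in the order K, L, A, B, with no cell reused.
Route from C: down-left 2 to K, right 1 to L, up-left 1 to F, up 1 to A, right 1 to B, down-right 1 to I — 7 moves in all.
Check: order respected (K at step 2, L at step 3, A at step 5, B at step 6).

C -> H -> K -> L -> F -> A -> B -> I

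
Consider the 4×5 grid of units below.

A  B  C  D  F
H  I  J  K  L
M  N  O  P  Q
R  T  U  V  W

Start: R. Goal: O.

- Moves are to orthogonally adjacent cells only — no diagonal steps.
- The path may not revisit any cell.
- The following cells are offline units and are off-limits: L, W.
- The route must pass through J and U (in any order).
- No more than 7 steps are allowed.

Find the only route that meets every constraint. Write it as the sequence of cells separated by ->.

R -> T -> U -> V -> P -> K -> J -> O

The budget equals the shortest possible length, so every move has to be on a shortest route through the required cells.
Route from R: right 3 to V, up 2 to K, left 1 to J, down 1 to O — 7 moves in all.
Check: all required cells visited; 7 ≤ 7 moves.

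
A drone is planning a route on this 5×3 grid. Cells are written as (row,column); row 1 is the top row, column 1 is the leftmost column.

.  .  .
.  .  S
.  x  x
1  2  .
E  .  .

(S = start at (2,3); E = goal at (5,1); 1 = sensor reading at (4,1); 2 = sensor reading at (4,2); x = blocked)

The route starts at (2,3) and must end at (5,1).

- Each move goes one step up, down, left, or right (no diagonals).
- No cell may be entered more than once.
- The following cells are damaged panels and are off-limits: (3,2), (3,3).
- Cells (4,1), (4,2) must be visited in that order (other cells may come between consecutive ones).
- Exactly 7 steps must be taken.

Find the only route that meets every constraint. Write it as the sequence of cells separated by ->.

The waypoints must appear in the order (4,1), (4,2), with no cell reused.
Route from (2,3): left 2 to (2,1), down 2 to (4,1), right 1 to (4,2), down 1 to (5,2), left 1 to (5,1) — 7 moves in all.
Check: order respected (1 at step 4, 2 at step 5); 7 moves as required.

(2,3) -> (2,2) -> (2,1) -> (3,1) -> (4,1) -> (4,2) -> (5,2) -> (5,1)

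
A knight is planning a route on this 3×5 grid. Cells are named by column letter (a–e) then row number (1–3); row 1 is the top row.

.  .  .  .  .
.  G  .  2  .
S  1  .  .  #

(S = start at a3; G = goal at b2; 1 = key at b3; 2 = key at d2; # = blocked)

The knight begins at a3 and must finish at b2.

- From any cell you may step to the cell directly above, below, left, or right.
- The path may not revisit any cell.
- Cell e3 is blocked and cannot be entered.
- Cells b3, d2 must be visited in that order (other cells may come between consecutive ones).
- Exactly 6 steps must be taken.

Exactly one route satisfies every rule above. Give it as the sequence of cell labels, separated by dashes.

a3 - b3 - c3 - d3 - d2 - c2 - b2

The waypoints must appear in the order b3, d2, with no cell reused.
Route from a3: 3× right (reaching d3), up to d2, 2× left (reaching b2) — 6 moves in all.
Check: order respected (1 at step 1, 2 at step 4); 6 moves as required.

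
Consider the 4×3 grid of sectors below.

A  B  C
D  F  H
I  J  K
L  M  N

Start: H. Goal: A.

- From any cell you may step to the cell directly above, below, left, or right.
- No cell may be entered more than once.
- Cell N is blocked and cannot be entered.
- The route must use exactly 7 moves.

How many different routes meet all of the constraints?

Need simple routes of exactly 7 moves from H to A (Manhattan distance 3, so 2 moves are spent on a detour and 2 undoing it).
Enumerating: H C B F J I D A | H K J M L I D A | H K J I D F B A | H F J M L I D A.
That gives 4 routes.

4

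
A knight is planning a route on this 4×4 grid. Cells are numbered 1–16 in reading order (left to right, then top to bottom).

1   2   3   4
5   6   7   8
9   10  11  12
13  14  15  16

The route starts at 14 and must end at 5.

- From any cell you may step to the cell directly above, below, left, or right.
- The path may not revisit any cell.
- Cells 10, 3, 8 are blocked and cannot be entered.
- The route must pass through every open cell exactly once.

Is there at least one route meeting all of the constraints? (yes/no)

no

Colour the cells like a checkerboard: each orthogonal step flips colour, so a Hamiltonian route alternates colours. Here there are 6 cells of one colour and 7 of the other, with start on the opposite colour to the goal — the counts and endpoints can't be arranged into an alternating sequence of length 13, so no Hamiltonian route exists.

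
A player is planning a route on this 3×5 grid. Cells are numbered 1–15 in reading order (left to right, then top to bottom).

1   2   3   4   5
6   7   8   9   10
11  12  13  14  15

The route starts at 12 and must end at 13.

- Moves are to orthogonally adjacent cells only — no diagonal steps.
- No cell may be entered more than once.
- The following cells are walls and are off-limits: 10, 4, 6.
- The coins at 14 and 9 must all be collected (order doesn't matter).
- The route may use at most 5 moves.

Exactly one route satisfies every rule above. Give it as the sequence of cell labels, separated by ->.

12 -> 7 -> 8 -> 9 -> 14 -> 13

The 5-move cap with required stops at 14, 9 leaves no slack for detours.
Route from 12: up to 7, 2× right (reaching 9), down to 14, left to 13 — 5 moves in all.
Check: all required cells visited; 5 ≤ 5 moves.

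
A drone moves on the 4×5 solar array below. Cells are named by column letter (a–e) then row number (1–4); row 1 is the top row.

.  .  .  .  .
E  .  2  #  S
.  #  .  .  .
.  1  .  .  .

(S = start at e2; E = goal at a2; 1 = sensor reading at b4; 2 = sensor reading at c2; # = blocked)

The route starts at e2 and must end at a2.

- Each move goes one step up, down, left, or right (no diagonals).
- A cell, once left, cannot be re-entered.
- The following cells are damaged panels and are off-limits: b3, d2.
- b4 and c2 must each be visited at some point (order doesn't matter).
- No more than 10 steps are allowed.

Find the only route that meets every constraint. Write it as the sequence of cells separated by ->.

Any route must reach b4 and c2 and still end at a2 within 10 moves, so the order of the required stops is forced.
Route from e2: up 1 to e1, left 2 to c1, down 3 to c4, left 2 to a4, up 2 to a2 — 10 moves in all.
Check: all required cells visited; 10 ≤ 10 moves.

e2 -> e1 -> d1 -> c1 -> c2 -> c3 -> c4 -> b4 -> a4 -> a3 -> a2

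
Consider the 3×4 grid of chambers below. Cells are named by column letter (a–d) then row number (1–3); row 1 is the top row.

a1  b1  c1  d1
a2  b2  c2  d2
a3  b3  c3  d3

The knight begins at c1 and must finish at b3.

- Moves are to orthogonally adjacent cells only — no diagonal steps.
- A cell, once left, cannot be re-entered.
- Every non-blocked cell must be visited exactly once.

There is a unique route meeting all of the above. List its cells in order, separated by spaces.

Need to visit all 12 open cells exactly once, starting at c1 and ending at b3.
Cell d3 has only two open neighbours (d2 and c3), so the path must pass straight through it: one of those is the cell it's entered from and the other is where it exits.
Route from c1: right to d1, 2× down (reaching d3), left to c3, up to c2, left to b2, up to b1, left to a1, 2× down (reaching a3), right to b3 — 11 moves in all.
Check: all 12 open cells covered.

c1 d1 d2 d3 c3 c2 b2 b1 a1 a2 a3 b3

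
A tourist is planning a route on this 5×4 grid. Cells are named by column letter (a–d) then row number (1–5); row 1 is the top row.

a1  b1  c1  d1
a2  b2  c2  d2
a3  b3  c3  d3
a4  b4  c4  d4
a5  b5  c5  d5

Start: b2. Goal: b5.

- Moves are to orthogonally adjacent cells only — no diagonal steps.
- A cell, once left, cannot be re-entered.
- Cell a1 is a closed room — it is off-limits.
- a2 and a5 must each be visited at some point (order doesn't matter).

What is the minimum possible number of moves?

Any route passes through a2 and a5 in some order between b2 and b5. Summing Manhattan distances along each leg and taking the cheapest ordering (b2 → a2 → a5 → b5) gives a lower bound of 1 + 3 + 1 = 5 moves.
A route of 5 moves achieves this: b2 → a2 → a3 → a4 → a5 → b5.
Since 5 matches the lower bound, it is optimal.

5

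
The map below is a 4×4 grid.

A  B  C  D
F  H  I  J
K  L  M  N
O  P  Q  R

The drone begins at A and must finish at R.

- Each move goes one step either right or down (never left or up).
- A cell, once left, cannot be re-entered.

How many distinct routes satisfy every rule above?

20

A right/down-only route from A to R makes exactly 3 down-moves and 3 right-moves in some order.
With no other constraints that would be C(6,3) = 20 routes.
That gives 20 routes.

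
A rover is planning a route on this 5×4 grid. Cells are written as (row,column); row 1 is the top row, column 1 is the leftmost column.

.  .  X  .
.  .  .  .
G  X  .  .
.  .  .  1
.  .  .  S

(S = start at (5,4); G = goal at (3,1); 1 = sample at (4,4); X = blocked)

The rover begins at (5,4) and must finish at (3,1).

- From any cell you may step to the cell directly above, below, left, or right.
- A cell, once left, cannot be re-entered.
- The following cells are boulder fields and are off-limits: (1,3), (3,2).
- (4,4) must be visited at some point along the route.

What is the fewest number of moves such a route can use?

5

Any route passes through (4,4) somewhere between (5,4) and (3,1). Summing Manhattan distances along the two legs ((5,4) → (4,4) → (3,1)) gives a lower bound of 1 + 4 = 5 moves.
A route of 5 moves achieves this: (5,4) → (4,4) → (4,3) → (4,2) → (4,1) → (3,1).
Since 5 matches the lower bound, it is optimal.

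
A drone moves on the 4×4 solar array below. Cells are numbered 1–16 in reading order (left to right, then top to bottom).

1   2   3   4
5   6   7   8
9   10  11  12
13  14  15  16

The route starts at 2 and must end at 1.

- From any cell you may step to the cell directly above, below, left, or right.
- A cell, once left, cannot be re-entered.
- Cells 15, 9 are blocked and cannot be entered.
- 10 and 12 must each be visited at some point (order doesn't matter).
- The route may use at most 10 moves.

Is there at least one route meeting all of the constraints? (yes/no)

One route that works: 2 → 3 → 7 → 8 → 12 → 11 → 10 → 6 → 5 → 1.

yes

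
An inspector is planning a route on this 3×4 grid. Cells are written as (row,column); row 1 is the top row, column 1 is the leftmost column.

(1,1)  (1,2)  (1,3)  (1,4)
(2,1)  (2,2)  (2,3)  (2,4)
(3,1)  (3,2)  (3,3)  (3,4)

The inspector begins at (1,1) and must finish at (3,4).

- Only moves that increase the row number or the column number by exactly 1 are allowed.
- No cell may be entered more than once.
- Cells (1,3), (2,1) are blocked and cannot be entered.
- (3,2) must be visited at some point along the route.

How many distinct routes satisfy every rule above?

1

A right/down-only route from (1,1) to (3,4) makes exactly 2 down-moves and 3 right-moves in some order.
With no other constraints that would be C(5,2) = 10 routes.
Split at (3,2) and multiply the segment counts (each segment already excludes blocked cells): (1,1)→(3,2): 1; (3,2)→(3,4): 1; product = 1.
That gives 1 route.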